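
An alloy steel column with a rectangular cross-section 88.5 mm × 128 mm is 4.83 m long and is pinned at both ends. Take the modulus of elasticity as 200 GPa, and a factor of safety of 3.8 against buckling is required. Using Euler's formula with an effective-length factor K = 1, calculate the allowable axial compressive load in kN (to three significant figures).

Buckling occurs about the weak axis: I_min = h·b³/12 = 128×88.5³/12 = 7.394×10^6 mm⁴ (b = 88.5 mm is the smaller dimension).
Effective length L_e = KL = 1×4.83 m = 4830 mm.
Euler critical load P_cr = π²EI/L_e² = π²×200000×7.394×10^6/4830² = 625600 N.
P_allow = P_cr/n = 625600/3.8 = 164600 N.

P_allow = 165 kN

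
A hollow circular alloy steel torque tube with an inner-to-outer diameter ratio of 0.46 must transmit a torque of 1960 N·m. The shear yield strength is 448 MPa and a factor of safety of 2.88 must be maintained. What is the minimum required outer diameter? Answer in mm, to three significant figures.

d_o = 40.7 mm

τ_allow = 448/2.88 = 155.6 MPa.
For a hollow shaft τ = 16T/[πd_o³(1−k⁴)] with k = 0.46, so 1−k⁴ = 0.9552.
d_o³ = 16T/[π τ_allow (1−k⁴)] = 16×1960000/(π×155.6×0.9552) = 67180 mm³.
d_o = 40.65 mm.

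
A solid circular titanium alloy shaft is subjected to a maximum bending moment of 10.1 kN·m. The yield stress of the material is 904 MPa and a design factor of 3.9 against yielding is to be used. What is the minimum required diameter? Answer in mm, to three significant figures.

σ_allow = 904/3.9 = 231.8 MPa.
For a solid circular section σ = 32M/(πd³), so d³ = 32M/(π σ_allow) = 32×1.0100×10^7/(π×231.8) = 443800 mm³.
d = 76.28 mm.

d = 76.3 mm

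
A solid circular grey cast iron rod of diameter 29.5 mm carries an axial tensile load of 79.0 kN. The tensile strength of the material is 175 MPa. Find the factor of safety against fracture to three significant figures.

A = πd²/4 = 683.5 mm².
σ = F/A = 79000/683.5 = 115.6 MPa.
n = 175/115.6 = 1.514.

n = 1.51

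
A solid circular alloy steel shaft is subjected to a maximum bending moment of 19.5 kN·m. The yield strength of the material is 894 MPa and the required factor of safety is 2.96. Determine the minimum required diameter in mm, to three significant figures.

d = 87.0 mm

σ_allow = 894/2.96 = 302.0 MPa.
For a solid circular section σ = 32M/(πd³), so d³ = 32M/(π σ_allow) = 32×1.9500×10^7/(π×302.0) = 657600 mm³.
d = 86.96 mm.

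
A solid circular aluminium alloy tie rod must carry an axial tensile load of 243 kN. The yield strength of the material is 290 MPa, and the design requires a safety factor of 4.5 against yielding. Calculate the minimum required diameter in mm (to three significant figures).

Allowable stress σ_allow = 290/4.5 = 64.44 MPa.
Required area A = F/σ_allow = 243000/64.44 = 3771 mm².
A = πd²/4 → d = √(4A/π) = 69.29 mm.

d = 69.3 mm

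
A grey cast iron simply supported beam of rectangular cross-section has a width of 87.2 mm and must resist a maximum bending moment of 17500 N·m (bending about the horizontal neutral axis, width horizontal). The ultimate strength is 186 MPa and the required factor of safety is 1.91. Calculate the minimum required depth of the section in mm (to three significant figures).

σ_allow = 186/1.91 = 97.38 MPa.
For a rectangular section σ = 6M/(bh²), so h² = 6M/(b σ_allow) = 6×1.7500×10^7/(87.2×97.38) = 12360 mm².
h = 111.2 mm.

h = 111 mm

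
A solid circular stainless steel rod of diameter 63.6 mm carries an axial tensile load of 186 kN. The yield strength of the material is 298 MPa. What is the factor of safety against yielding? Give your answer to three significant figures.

A = πd²/4 = 3177 mm².
σ = F/A = 186000/3177 = 58.55 MPa.
n = 298/58.55 = 5.090.

n = 5.09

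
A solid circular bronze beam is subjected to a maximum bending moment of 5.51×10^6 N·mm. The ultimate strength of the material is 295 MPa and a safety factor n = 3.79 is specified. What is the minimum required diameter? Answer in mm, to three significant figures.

σ_allow = 295/3.79 = 77.84 MPa.
For a solid circular section σ = 32M/(πd³), so d³ = 32M/(π σ_allow) = 32×5510000/(π×77.84) = 721100 mm³.
d = 89.67 mm.

d = 89.7 mm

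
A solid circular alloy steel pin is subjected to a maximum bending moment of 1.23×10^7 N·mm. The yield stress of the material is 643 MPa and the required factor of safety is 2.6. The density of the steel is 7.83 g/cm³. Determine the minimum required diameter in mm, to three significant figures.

d = 79.7 mm

σ_allow = 643/2.6 = 247.3 MPa.
For a solid circular section σ = 32M/(πd³), so d³ = 32M/(π σ_allow) = 32×1.2300×10^7/(π×247.3) = 506600 mm³.
d = 79.72 mm.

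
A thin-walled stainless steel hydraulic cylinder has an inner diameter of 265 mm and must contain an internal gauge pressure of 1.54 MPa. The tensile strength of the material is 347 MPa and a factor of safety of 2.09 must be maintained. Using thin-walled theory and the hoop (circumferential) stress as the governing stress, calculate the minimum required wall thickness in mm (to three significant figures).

σ_allow = 347/2.09 = 166.0 MPa.
Hoop stress σ_h = pD/(2t), so t = pD/(2σ_allow) = 1.54×265/(2×166.0) = 1.229 mm.

t = 1.23 mm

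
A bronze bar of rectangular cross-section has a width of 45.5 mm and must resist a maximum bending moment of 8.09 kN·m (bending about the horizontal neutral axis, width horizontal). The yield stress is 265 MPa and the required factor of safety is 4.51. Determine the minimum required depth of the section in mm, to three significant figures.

σ_allow = 265/4.51 = 58.76 MPa.
For a rectangular section σ = 6M/(bh²), so h² = 6M/(b σ_allow) = 6×8090000/(45.5×58.76) = 18160 mm².
h = 134.7 mm.

h = 135 mm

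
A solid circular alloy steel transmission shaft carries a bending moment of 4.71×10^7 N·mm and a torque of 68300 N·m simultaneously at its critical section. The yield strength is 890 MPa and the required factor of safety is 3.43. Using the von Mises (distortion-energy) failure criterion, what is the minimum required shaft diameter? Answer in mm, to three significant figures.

σ_allow = σ_y/n = 890/3.43 = 259.5 MPa.
For a solid shaft σ_b = 32M/(πd³) and τ = 16T/(πd³), so the von Mises stress is σ' = (16/πd³)·√(4M²+3T²).
√(4M²+3T²) = √(4×(4.710×10^7)² + 3×(6.830×10^7)²) = 1.512×10^8 N·mm.
d³ = 16×1.512×10^8/(π×259.5) = 2.968×10^6 mm³.
d = 143.7 mm.

d = 144 mm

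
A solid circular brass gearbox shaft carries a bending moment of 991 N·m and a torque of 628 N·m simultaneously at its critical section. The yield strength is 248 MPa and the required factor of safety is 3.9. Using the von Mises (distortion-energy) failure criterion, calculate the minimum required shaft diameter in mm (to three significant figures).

d = 56.6 mm

σ_allow = σ_y/n = 248/3.9 = 63.59 MPa.
For a solid shaft σ_b = 32M/(πd³) and τ = 16T/(πd³), so the von Mises stress is σ' = (16/πd³)·√(4M²+3T²).
√(4M²+3T²) = √(4×(991000)² + 3×(628000)²) = 2.261×10^6 N·mm.
d³ = 16×2.261×10^6/(π×63.59) = 181100 mm³.
d = 56.57 mm.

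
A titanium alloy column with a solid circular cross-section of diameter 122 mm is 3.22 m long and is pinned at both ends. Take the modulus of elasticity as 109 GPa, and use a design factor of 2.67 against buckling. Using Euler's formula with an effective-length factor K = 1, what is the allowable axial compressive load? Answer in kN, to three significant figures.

I = πd⁴/64 = π×122⁴/64 = 1.087×10^7 mm⁴.
Effective length L_e = KL = 1×3.22 m = 3220 mm.
Euler critical load P_cr = π²EI/L_e² = π²×109000×1.087×10^7/3220² = 1.128×10^6 N.
P_allow = P_cr/n = 1.128×10^6/2.67 = 422600 N.

P_allow = 423 kN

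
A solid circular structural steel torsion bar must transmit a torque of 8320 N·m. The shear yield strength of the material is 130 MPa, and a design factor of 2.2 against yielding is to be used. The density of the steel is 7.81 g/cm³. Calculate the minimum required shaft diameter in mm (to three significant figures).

d = 89.5 mm

Allowable shear stress τ_allow = 130/2.2 = 59.09 MPa.
For a solid shaft τ = 16T/(πd³), so d³ = 16T/(π τ_allow) = 16×8320000/(π×59.09) = 717100 mm³.
d = (717100)^(1/3) = 89.51 mm.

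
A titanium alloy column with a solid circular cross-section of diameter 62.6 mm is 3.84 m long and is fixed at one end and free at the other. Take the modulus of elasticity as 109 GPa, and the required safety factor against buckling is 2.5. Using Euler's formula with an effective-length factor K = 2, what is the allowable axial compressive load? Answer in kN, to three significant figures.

I = πd⁴/64 = π×62.6⁴/64 = 753800 mm⁴.
Effective length L_e = KL = 2×3.84 m = 7680 mm.
Euler critical load P_cr = π²EI/L_e² = π²×109000×753800/7680² = 13750 N.
P_allow = P_cr/n = 13750/2.5 = 5500 N.

P_allow = 5.50 kN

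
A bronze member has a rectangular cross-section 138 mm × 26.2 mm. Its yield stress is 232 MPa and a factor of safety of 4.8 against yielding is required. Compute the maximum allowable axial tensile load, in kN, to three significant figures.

σ_allow = 232/4.8 = 48.33 MPa.
A = 138×26.2 = 3616 mm².
F_allow = σ_allow × A = 48.33×3616 = 174800 N.

F_allow = 175 kN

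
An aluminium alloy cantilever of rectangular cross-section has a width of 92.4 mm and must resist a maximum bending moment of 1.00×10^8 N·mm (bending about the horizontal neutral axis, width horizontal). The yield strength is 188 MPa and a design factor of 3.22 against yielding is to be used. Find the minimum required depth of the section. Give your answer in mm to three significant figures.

h = 333 mm

σ_allow = 188/3.22 = 58.39 MPa.
For a rectangular section σ = 6M/(bh²), so h² = 6M/(b σ_allow) = 6×1.0000×10^8/(92.4×58.39) = 111200 mm².
h = 333.5 mm.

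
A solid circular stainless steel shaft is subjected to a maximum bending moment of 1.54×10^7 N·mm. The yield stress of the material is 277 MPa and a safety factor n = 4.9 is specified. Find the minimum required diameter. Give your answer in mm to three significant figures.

σ_allow = 277/4.9 = 56.53 MPa.
For a solid circular section σ = 32M/(πd³), so d³ = 32M/(π σ_allow) = 32×1.5400×10^7/(π×56.53) = 2.775×10^6 mm³.
d = 140.5 mm.

d = 141 mm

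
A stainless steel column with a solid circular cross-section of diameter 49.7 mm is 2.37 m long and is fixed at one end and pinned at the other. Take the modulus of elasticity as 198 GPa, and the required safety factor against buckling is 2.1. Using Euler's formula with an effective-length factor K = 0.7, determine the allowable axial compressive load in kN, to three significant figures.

P_allow = 101 kN

I = πd⁴/64 = π×49.7⁴/64 = 299500 mm⁴.
Effective length L_e = KL = 0.7×2.37 m = 1659 mm.
Euler critical load P_cr = π²EI/L_e² = π²×198000×299500/1659² = 212700 N.
P_allow = P_cr/n = 212700/2.1 = 101300 N.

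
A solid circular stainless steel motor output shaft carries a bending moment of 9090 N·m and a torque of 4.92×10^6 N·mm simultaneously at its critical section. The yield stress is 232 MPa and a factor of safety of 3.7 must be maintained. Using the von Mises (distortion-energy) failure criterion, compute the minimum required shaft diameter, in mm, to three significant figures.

σ_allow = σ_y/n = 232/3.7 = 62.70 MPa.
For a solid shaft σ_b = 32M/(πd³) and τ = 16T/(πd³), so the von Mises stress is σ' = (16/πd³)·√(4M²+3T²).
√(4M²+3T²) = √(4×(9.090×10^6)² + 3×(4.920×10^6)²) = 2.008×10^7 N·mm.
d³ = 16×2.008×10^7/(π×62.70) = 1.631×10^6 mm³.
d = 117.7 mm.

d = 118 mm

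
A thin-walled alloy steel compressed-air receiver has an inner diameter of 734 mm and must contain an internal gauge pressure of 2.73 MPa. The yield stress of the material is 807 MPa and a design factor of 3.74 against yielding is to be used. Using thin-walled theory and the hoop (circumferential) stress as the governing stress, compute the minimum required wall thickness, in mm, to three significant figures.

t = 4.64 mm

σ_allow = 807/3.74 = 215.8 MPa.
Hoop stress σ_h = pD/(2t), so t = pD/(2σ_allow) = 2.73×734/(2×215.8) = 4.643 mm.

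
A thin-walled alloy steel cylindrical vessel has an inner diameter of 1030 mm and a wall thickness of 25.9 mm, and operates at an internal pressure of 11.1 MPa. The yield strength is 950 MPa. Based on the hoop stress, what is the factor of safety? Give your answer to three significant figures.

σ_h = pD/(2t) = 11.1×1030/(2×25.9) = 220.7 MPa.
n = 950/220.7 = 4.304.

n = 4.30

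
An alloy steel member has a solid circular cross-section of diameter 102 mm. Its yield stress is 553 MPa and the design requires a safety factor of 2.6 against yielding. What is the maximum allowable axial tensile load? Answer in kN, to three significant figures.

F_allow = 1740 kN

σ_allow = 553/2.6 = 212.7 MPa.
A = πd²/4 = π×102²/4 = 8171 mm².
F_allow = σ_allow × A = 212.7×8171 = 1.738×10^6 N.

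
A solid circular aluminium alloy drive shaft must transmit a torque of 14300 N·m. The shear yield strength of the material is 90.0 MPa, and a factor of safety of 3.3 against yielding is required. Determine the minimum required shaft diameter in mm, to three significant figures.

d = 139 mm

Allowable shear stress τ_allow = 90.0/3.3 = 27.27 MPa.
For a solid shaft τ = 16T/(πd³), so d³ = 16T/(π τ_allow) = 16×1.4300×10^7/(π×27.27) = 2.670×10^6 mm³.
d = (2.670×10^6)^(1/3) = 138.7 mm.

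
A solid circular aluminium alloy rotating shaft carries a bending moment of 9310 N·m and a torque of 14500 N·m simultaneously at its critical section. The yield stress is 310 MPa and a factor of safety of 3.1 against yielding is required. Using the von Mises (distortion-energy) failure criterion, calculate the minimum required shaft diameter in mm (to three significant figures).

d = 117 mm

σ_allow = σ_y/n = 310/3.1 = 100.0 MPa.
For a solid shaft σ_b = 32M/(πd³) and τ = 16T/(πd³), so the von Mises stress is σ' = (16/πd³)·√(4M²+3T²).
√(4M²+3T²) = √(4×(9.310×10^6)² + 3×(1.450×10^7)²) = 3.126×10^7 N·mm.
d³ = 16×3.126×10^7/(π×100.0) = 1.592×10^6 mm³.
d = 116.8 mm.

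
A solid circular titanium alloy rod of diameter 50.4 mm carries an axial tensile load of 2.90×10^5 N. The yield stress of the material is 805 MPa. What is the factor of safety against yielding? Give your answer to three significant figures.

A = πd²/4 = 1995 mm².
σ = F/A = 290000/1995 = 145.4 MPa.
n = 805/145.4 = 5.538.

n = 5.54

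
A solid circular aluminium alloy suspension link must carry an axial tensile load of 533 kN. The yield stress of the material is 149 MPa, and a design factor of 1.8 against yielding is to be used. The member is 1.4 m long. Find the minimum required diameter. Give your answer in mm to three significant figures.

Allowable stress σ_allow = 149/1.8 = 82.78 MPa.
Required area A = F/σ_allow = 533000/82.78 = 6439 mm².
A = πd²/4 → d = √(4A/π) = 90.54 mm.

d = 90.5 mm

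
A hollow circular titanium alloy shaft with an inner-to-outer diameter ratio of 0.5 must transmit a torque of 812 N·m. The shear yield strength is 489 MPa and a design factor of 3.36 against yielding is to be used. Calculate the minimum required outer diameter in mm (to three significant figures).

τ_allow = 489/3.36 = 145.5 MPa.
For a hollow shaft τ = 16T/[πd_o³(1−k⁴)] with k = 0.5, so 1−k⁴ = 0.9375.
d_o³ = 16T/[π τ_allow (1−k⁴)] = 16×812000/(π×145.5×0.9375) = 30310 mm³.
d_o = 31.18 mm.

d_o = 31.2 mm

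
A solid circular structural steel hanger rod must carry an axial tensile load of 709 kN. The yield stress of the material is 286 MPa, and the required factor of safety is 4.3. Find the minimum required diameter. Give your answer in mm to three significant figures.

d = 117 mm

Allowable stress σ_allow = 286/4.3 = 66.51 MPa.
Required area A = F/σ_allow = 709000/66.51 = 10660 mm².
A = πd²/4 → d = √(4A/π) = 116.5 mm.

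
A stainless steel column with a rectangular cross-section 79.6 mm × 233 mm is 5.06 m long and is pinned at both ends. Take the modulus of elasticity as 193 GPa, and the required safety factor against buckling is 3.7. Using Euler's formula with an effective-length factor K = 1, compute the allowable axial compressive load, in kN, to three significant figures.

P_allow = 197 kN

Buckling occurs about the weak axis: I_min = h·b³/12 = 233×79.6³/12 = 9.793×10^6 mm⁴ (b = 79.6 mm is the smaller dimension).
Effective length L_e = KL = 1×5.06 m = 5060 mm.
Euler critical load P_cr = π²EI/L_e² = π²×193000×9.793×10^6/5060² = 728600 N.
P_allow = P_cr/n = 728600/3.7 = 196900 N.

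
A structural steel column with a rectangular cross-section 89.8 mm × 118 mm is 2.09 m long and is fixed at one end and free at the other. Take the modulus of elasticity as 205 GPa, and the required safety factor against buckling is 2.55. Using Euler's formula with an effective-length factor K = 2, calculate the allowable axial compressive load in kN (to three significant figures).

P_allow = 323 kN

Buckling occurs about the weak axis: I_min = h·b³/12 = 118×89.8³/12 = 7.121×10^6 mm⁴ (b = 89.8 mm is the smaller dimension).
Effective length L_e = KL = 2×2.09 m = 4180 mm.
Euler critical load P_cr = π²EI/L_e² = π²×205000×7.121×10^6/4180² = 824600 N.
P_allow = P_cr/n = 824600/2.55 = 323400 N.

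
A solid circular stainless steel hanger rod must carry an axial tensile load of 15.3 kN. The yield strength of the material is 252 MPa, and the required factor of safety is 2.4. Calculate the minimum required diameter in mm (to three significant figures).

Allowable stress σ_allow = 252/2.4 = 105.0 MPa.
Required area A = F/σ_allow = 15300/105.0 = 145.7 mm².
A = πd²/4 → d = √(4A/π) = 13.62 mm.

d = 13.6 mm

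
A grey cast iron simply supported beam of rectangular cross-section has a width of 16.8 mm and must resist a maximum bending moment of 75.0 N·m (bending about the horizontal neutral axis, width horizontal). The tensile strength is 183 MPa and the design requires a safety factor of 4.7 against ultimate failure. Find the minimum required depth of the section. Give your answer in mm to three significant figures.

h = 26.2 mm

σ_allow = 183/4.7 = 38.94 MPa.
For a rectangular section σ = 6M/(bh²), so h² = 6M/(b σ_allow) = 6×75000/(16.8×38.94) = 687.9 mm².
h = 26.23 mm.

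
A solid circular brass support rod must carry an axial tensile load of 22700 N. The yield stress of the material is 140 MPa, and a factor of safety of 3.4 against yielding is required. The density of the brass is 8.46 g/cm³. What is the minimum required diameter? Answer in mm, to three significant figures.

d = 26.5 mm

Allowable stress σ_allow = 140/3.4 = 41.18 MPa.
Required area A = F/σ_allow = 22700/41.18 = 551.3 mm².
A = πd²/4 → d = √(4A/π) = 26.49 mm.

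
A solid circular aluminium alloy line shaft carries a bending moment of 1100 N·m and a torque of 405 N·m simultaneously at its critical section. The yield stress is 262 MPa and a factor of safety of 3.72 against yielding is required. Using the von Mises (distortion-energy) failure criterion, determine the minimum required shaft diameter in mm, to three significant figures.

σ_allow = σ_y/n = 262/3.72 = 70.43 MPa.
For a solid shaft σ_b = 32M/(πd³) and τ = 16T/(πd³), so the von Mises stress is σ' = (16/πd³)·√(4M²+3T²).
√(4M²+3T²) = √(4×(1.100×10^6)² + 3×(405000)²) = 2.309×10^6 N·mm.
d³ = 16×2.309×10^6/(π×70.43) = 167000 mm³.
d = 55.07 mm.

d = 55.1 mm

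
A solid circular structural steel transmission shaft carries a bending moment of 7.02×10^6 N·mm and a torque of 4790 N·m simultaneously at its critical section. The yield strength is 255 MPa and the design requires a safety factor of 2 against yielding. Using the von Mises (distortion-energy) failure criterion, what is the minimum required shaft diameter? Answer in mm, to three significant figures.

σ_allow = σ_y/n = 255/2 = 127.5 MPa.
For a solid shaft σ_b = 32M/(πd³) and τ = 16T/(πd³), so the von Mises stress is σ' = (16/πd³)·√(4M²+3T²).
√(4M²+3T²) = √(4×(7.020×10^6)² + 3×(4.790×10^6)²) = 1.631×10^7 N·mm.
d³ = 16×1.631×10^7/(π×127.5) = 651400 mm³.
d = 86.69 mm.

d = 86.7 mm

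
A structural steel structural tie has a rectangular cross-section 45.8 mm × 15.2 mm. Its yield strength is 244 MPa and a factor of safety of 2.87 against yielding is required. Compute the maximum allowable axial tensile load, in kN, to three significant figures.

σ_allow = 244/2.87 = 85.02 MPa.
A = 45.8×15.2 = 696.2 mm².
F_allow = σ_allow × A = 85.02×696.2 = 59190 N.

F_allow = 59.2 kN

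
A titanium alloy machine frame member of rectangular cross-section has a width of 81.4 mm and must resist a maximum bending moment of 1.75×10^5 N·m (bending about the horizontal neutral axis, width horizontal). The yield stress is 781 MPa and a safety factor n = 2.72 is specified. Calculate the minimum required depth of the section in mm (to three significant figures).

σ_allow = 781/2.72 = 287.1 MPa.
For a rectangular section σ = 6M/(bh²), so h² = 6M/(b σ_allow) = 6×1.7500×10^8/(81.4×287.1) = 44920 mm².
h = 212.0 mm.

h = 212 mm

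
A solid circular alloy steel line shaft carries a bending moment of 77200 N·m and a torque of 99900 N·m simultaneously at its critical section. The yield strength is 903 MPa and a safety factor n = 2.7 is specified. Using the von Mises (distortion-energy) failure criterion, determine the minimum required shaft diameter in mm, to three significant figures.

d = 152 mm

σ_allow = σ_y/n = 903/2.7 = 334.4 MPa.
For a solid shaft σ_b = 32M/(πd³) and τ = 16T/(πd³), so the von Mises stress is σ' = (16/πd³)·√(4M²+3T²).
√(4M²+3T²) = √(4×(7.720×10^7)² + 3×(9.990×10^7)²) = 2.319×10^8 N·mm.
d³ = 16×2.319×10^8/(π×334.4) = 3.531×10^6 mm³.
d = 152.3 mm.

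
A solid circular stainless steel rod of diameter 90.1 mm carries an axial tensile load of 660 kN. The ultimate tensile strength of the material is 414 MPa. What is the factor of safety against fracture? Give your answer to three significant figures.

A = πd²/4 = 6376 mm².
σ = F/A = 660000/6376 = 103.5 MPa.
n = 414/103.5 = 3.999.

n = 4.00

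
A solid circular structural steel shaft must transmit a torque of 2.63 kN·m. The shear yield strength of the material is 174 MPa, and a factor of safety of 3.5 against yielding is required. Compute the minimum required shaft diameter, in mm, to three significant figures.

d = 64.6 mm

Allowable shear stress τ_allow = 174/3.5 = 49.71 MPa.
For a solid shaft τ = 16T/(πd³), so d³ = 16T/(π τ_allow) = 16×2630000/(π×49.71) = 269400 mm³.
d = (269400)^(1/3) = 64.59 mm.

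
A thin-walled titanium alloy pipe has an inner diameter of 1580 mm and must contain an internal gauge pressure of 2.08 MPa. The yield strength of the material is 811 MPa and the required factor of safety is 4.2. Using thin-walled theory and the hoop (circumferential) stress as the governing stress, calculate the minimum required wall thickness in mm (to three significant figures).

σ_allow = 811/4.2 = 193.1 MPa.
Hoop stress σ_h = pD/(2t), so t = pD/(2σ_allow) = 2.08×1580/(2×193.1) = 8.510 mm.

t = 8.51 mm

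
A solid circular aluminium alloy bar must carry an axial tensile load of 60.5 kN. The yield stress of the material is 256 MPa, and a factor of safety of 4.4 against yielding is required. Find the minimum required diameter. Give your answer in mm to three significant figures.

d = 36.4 mm

Allowable stress σ_allow = 256/4.4 = 58.18 MPa.
Required area A = F/σ_allow = 60500/58.18 = 1040 mm².
A = πd²/4 → d = √(4A/π) = 36.39 mm.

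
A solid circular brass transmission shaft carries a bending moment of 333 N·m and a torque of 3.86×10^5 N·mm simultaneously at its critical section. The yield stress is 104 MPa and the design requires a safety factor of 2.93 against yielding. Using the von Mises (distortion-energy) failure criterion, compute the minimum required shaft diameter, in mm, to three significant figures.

σ_allow = σ_y/n = 104/2.93 = 35.49 MPa.
For a solid shaft σ_b = 32M/(πd³) and τ = 16T/(πd³), so the von Mises stress is σ' = (16/πd³)·√(4M²+3T²).
√(4M²+3T²) = √(4×(333000)² + 3×(386000)²) = 943700 N·mm.
d³ = 16×943700/(π×35.49) = 135400 mm³.
d = 51.35 mm.

d = 51.4 mm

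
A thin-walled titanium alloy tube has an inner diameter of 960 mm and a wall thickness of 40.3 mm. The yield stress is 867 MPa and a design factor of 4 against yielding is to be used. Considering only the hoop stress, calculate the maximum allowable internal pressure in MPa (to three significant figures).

p_allow = 18.2 MPa

σ_allow = 867/4 = 216.8 MPa.
σ_h = pD/(2t) → p_allow = 2σ_allow t/D = 2×216.8×40.3/960 = 18.20 MPa.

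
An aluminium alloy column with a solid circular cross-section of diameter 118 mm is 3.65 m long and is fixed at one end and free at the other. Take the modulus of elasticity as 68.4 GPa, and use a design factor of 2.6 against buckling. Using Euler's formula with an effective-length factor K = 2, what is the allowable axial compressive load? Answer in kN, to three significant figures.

P_allow = 46.4 kN

I = πd⁴/64 = π×118⁴/64 = 9.517×10^6 mm⁴.
Effective length L_e = KL = 2×3.65 m = 7300 mm.
Euler critical load P_cr = π²EI/L_e² = π²×68400×9.517×10^6/7300² = 120600 N.
P_allow = P_cr/n = 120600/2.6 = 46370 N.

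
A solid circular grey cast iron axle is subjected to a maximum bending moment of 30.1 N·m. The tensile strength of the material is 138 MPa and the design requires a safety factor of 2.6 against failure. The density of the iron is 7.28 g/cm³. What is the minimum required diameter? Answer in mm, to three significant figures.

d = 17.9 mm

σ_allow = 138/2.6 = 53.08 MPa.
For a solid circular section σ = 32M/(πd³), so d³ = 32M/(π σ_allow) = 32×30100/(π×53.08) = 5776 mm³.
d = 17.94 mm.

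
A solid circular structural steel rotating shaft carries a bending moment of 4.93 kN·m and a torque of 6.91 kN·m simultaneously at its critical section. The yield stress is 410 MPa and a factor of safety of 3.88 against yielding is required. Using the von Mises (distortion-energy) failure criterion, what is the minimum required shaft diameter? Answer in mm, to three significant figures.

d = 90.8 mm

σ_allow = σ_y/n = 410/3.88 = 105.7 MPa.
For a solid shaft σ_b = 32M/(πd³) and τ = 16T/(πd³), so the von Mises stress is σ' = (16/πd³)·√(4M²+3T²).
√(4M²+3T²) = √(4×(4.930×10^6)² + 3×(6.910×10^6)²) = 1.551×10^7 N·mm.
d³ = 16×1.551×10^7/(π×105.7) = 747400 mm³.
d = 90.75 mm.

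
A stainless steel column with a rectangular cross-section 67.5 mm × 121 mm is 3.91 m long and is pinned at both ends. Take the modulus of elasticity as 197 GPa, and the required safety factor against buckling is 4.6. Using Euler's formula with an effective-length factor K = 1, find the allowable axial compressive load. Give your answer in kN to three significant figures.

P_allow = 85.7 kN

Buckling occurs about the weak axis: I_min = h·b³/12 = 121×67.5³/12 = 3.101×10^6 mm⁴ (b = 67.5 mm is the smaller dimension).
Effective length L_e = KL = 1×3.91 m = 3910 mm.
Euler critical load P_cr = π²EI/L_e² = π²×197000×3.101×10^6/3910² = 394400 N.
P_allow = P_cr/n = 394400/4.6 = 85740 N.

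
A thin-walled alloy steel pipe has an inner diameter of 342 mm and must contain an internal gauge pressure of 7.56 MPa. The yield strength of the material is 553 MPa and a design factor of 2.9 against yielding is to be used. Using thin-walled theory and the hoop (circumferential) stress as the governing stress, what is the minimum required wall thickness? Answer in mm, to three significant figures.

σ_allow = 553/2.9 = 190.7 MPa.
Hoop stress σ_h = pD/(2t), so t = pD/(2σ_allow) = 7.56×342/(2×190.7) = 6.779 mm.

t = 6.78 mm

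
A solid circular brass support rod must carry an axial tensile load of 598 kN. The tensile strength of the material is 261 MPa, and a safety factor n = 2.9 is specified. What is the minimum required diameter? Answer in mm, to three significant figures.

d = 92.0 mm

Allowable stress σ_allow = 261/2.9 = 90.00 MPa.
Required area A = F/σ_allow = 598000/90.00 = 6644 mm².
A = πd²/4 → d = √(4A/π) = 91.98 mm.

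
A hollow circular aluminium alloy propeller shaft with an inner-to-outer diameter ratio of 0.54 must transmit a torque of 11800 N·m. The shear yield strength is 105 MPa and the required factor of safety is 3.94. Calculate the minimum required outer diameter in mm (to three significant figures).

d_o = 135 mm

τ_allow = 105/3.94 = 26.65 MPa.
For a hollow shaft τ = 16T/[πd_o³(1−k⁴)] with k = 0.54, so 1−k⁴ = 0.9150.
d_o³ = 16T/[π τ_allow (1−k⁴)] = 16×1.1800×10^7/(π×26.65×0.9150) = 2.465×10^6 mm³.
d_o = 135.1 mm.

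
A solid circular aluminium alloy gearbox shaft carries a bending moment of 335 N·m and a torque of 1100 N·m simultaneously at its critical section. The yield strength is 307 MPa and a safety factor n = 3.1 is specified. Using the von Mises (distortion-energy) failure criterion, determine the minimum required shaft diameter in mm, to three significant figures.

σ_allow = σ_y/n = 307/3.1 = 99.03 MPa.
For a solid shaft σ_b = 32M/(πd³) and τ = 16T/(πd³), so the von Mises stress is σ' = (16/πd³)·√(4M²+3T²).
√(4M²+3T²) = √(4×(335000)² + 3×(1.100×10^6)²) = 2.020×10^6 N·mm.
d³ = 16×2.020×10^6/(π×99.03) = 103900 mm³.
d = 47.01 mm.

d = 47.0 mm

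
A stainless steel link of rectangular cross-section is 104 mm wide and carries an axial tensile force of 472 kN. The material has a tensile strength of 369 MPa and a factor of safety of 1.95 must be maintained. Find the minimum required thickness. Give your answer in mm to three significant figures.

t = 24.0 mm

σ_allow = 369/1.95 = 189.2 MPa.
Required area A = F/σ_allow = 472000/189.2 = 2494 mm².
t = A/w = 2494/104 = 23.98 mm.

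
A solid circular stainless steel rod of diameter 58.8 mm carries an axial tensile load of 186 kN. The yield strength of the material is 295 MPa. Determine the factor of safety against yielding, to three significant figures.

A = πd²/4 = 2715 mm².
σ = F/A = 186000/2715 = 68.50 MPa.
n = 295/68.50 = 4.307.

n = 4.31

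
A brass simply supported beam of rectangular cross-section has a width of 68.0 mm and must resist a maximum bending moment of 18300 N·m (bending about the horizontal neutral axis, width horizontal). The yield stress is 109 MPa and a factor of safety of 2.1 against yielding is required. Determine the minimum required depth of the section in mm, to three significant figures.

h = 176 mm

σ_allow = 109/2.1 = 51.90 MPa.
For a rectangular section σ = 6M/(bh²), so h² = 6M/(b σ_allow) = 6×1.8300×10^7/(68.0×51.90) = 31110 mm².
h = 176.4 mm.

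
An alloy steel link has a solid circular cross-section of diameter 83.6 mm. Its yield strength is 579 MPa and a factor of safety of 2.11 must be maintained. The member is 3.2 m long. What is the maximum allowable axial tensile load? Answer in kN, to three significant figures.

σ_allow = 579/2.11 = 274.4 MPa.
A = πd²/4 = π×83.6²/4 = 5489 mm².
F_allow = σ_allow × A = 274.4×5489 = 1.506×10^6 N.

F_allow = 1510 kN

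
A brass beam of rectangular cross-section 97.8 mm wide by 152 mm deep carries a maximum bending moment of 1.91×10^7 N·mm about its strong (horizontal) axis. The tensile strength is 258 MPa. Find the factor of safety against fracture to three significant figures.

Section modulus S = bh²/6 = 97.8×152²/6 = 376600 mm³.
σ = M/S = 1.9100×10^7/376600 = 50.72 MPa.
n = 258/50.72 = 5.087.

n = 5.09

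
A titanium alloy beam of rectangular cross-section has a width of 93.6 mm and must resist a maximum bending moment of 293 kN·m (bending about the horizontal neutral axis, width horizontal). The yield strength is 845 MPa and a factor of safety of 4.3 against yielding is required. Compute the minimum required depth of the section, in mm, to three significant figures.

h = 309 mm

σ_allow = 845/4.3 = 196.5 MPa.
For a rectangular section σ = 6M/(bh²), so h² = 6M/(b σ_allow) = 6×2.9300×10^8/(93.6×196.5) = 95580 mm².
h = 309.2 mm.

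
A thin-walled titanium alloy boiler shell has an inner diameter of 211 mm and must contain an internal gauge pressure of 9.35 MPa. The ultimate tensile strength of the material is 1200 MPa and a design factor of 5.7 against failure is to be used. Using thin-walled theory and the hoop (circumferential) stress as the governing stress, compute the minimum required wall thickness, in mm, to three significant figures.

t = 4.69 mm

σ_allow = 1200/5.7 = 210.5 MPa.
Hoop stress σ_h = pD/(2t), so t = pD/(2σ_allow) = 9.35×211/(2×210.5) = 4.686 mm.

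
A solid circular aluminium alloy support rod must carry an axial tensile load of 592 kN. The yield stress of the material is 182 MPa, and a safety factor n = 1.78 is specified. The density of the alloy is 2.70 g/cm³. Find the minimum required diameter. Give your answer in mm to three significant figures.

d = 85.9 mm

Allowable stress σ_allow = 182/1.78 = 102.2 MPa.
Required area A = F/σ_allow = 592000/102.2 = 5790 mm².
A = πd²/4 → d = √(4A/π) = 85.86 mm.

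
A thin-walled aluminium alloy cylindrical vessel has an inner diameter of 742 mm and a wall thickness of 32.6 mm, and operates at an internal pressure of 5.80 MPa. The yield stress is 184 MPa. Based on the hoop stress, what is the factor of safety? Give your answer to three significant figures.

n = 2.79

σ_h = pD/(2t) = 5.80×742/(2×32.6) = 66.01 MPa.
n = 184/66.01 = 2.788.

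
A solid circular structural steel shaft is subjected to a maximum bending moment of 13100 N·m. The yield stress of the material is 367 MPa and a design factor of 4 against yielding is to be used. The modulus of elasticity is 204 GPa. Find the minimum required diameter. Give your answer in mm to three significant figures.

σ_allow = 367/4 = 91.75 MPa.
For a solid circular section σ = 32M/(πd³), so d³ = 32M/(π σ_allow) = 32×1.3100×10^7/(π×91.75) = 1.454×10^6 mm³.
d = 113.3 mm.

d = 113 mm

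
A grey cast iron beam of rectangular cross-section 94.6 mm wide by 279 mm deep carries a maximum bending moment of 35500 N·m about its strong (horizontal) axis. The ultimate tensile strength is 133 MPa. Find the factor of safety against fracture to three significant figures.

Section modulus S = bh²/6 = 94.6×279²/6 = 1.227×10^6 mm³.
σ = M/S = 3.5500×10^7/1.227×10^6 = 28.93 MPa.
n = 133/28.93 = 4.598.

n = 4.60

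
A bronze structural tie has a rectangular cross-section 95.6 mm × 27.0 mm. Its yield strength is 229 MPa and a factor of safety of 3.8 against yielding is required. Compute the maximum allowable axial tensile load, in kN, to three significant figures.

F_allow = 156 kN

σ_allow = 229/3.8 = 60.26 MPa.
A = 95.6×27.0 = 2581 mm².
F_allow = σ_allow × A = 60.26×2581 = 155600 N.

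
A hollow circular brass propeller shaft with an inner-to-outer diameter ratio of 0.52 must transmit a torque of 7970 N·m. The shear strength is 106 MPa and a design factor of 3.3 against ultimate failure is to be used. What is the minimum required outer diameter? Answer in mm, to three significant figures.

d_o = 111 mm

τ_allow = 106/3.3 = 32.12 MPa.
For a hollow shaft τ = 16T/[πd_o³(1−k⁴)] with k = 0.52, so 1−k⁴ = 0.9269.
d_o³ = 16T/[π τ_allow (1−k⁴)] = 16×7970000/(π×32.12×0.9269) = 1.363×10^6 mm³.
d_o = 110.9 mm.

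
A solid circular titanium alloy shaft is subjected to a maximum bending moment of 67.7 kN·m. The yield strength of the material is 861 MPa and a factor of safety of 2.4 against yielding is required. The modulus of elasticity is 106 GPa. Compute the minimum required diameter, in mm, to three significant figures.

d = 124 mm

σ_allow = 861/2.4 = 358.8 MPa.
For a solid circular section σ = 32M/(πd³), so d³ = 32M/(π σ_allow) = 32×6.7700×10^7/(π×358.8) = 1.922×10^6 mm³.
d = 124.3 mm.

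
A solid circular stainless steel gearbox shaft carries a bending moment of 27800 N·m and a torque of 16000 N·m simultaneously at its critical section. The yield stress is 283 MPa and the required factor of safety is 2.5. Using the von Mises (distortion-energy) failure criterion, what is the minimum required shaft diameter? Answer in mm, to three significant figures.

σ_allow = σ_y/n = 283/2.5 = 113.2 MPa.
For a solid shaft σ_b = 32M/(πd³) and τ = 16T/(πd³), so the von Mises stress is σ' = (16/πd³)·√(4M²+3T²).
√(4M²+3T²) = √(4×(2.780×10^7)² + 3×(1.600×10^7)²) = 6.212×10^7 N·mm.
d³ = 16×6.212×10^7/(π×113.2) = 2.795×10^6 mm³.
d = 140.9 mm.

d = 141 mm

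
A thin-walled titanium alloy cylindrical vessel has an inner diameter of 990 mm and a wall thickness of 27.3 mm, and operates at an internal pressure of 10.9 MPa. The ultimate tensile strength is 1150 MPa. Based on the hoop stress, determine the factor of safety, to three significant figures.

n = 5.82

σ_h = pD/(2t) = 10.9×990/(2×27.3) = 197.6 MPa.
n = 1150/197.6 = 5.819.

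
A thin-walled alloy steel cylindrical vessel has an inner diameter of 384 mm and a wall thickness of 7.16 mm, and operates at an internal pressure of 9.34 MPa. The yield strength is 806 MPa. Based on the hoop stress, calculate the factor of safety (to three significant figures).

n = 3.22

σ_h = pD/(2t) = 9.34×384/(2×7.16) = 250.5 MPa.
n = 806/250.5 = 3.218.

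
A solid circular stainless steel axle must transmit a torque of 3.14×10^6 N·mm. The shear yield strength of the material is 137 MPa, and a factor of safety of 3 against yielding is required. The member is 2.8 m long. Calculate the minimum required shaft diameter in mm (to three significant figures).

Allowable shear stress τ_allow = 137/3 = 45.67 MPa.
For a solid shaft τ = 16T/(πd³), so d³ = 16T/(π τ_allow) = 16×3140000/(π×45.67) = 350200 mm³.
d = (350200)^(1/3) = 70.49 mm.

d = 70.5 mm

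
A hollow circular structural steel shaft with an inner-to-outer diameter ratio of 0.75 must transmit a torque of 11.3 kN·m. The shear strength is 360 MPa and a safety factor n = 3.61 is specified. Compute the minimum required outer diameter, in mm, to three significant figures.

d_o = 94.5 mm

τ_allow = 360/3.61 = 99.72 MPa.
For a hollow shaft τ = 16T/[πd_o³(1−k⁴)] with k = 0.75, so 1−k⁴ = 0.6836.
d_o³ = 16T/[π τ_allow (1−k⁴)] = 16×1.1300×10^7/(π×99.72×0.6836) = 844200 mm³.
d_o = 94.51 mm.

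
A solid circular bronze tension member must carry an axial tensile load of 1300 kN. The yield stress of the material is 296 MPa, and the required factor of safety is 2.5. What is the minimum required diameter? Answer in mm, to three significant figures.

Allowable stress σ_allow = 296/2.5 = 118.4 MPa.
Required area A = F/σ_allow = 1300000/118.4 = 10980 mm².
A = πd²/4 → d = √(4A/π) = 118.2 mm.

d = 118 mm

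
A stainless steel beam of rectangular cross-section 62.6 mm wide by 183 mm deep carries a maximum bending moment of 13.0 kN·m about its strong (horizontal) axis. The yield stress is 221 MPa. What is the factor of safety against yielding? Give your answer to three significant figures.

Section modulus S = bh²/6 = 62.6×183²/6 = 349400 mm³.
σ = M/S = 1.3000×10^7/349400 = 37.21 MPa.
n = 221/37.21 = 5.940.

n = 5.94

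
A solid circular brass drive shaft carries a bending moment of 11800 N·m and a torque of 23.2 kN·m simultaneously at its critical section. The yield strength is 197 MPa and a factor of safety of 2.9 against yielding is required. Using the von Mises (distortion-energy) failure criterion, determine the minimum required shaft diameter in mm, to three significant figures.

σ_allow = σ_y/n = 197/2.9 = 67.93 MPa.
For a solid shaft σ_b = 32M/(πd³) and τ = 16T/(πd³), so the von Mises stress is σ' = (16/πd³)·√(4M²+3T²).
√(4M²+3T²) = √(4×(1.180×10^7)² + 3×(2.320×10^7)²) = 4.660×10^7 N·mm.
d³ = 16×4.660×10^7/(π×67.93) = 3.494×10^6 mm³.
d = 151.7 mm.

d = 152 mm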